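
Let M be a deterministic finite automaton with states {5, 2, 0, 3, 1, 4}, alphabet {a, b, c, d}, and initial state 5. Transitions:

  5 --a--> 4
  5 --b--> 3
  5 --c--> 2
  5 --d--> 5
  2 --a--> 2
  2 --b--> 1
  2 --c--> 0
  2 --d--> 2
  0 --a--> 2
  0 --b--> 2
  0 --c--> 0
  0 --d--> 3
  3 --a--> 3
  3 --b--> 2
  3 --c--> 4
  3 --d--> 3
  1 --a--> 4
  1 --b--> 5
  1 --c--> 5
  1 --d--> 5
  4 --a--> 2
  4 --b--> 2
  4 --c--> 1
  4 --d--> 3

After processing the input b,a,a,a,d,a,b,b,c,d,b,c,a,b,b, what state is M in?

5 → 3 → 3 → 3 → 3 → 3 → 3 → 2 → 1 → 5 → 5 → 3 → 4 → 2 → 1 → 5

5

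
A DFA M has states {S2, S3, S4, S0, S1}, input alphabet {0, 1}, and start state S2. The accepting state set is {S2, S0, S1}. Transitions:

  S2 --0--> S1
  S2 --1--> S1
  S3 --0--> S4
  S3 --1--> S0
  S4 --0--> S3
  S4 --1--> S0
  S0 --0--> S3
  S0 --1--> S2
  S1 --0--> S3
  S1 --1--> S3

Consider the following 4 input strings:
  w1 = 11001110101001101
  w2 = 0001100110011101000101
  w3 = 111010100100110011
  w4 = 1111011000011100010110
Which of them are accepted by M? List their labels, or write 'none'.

w2, w3, w4

w1: Trace: S2 -1-> S1 -1-> S3 -0-> S4 -0-> S3 -1-> S0 -1-> S2 -1-> S1 -0-> S3 -1-> S0 -0-> S3 -1-> S0 -0-> S3 -0-> S4 -1-> S0 -1-> S2 -0-> S1 -1-> S3  → end S3, rejected
w2: Trace: S2 -0-> S1 -0-> S3 -0-> S4 -1-> S0 -1-> S2 -0-> S1 -0-> S3 -1-> S0 -1-> S2 -0-> S1 -0-> S3 -1-> S0 -1-> S2 -1-> S1 -0-> S3 -1-> S0 -0-> S3 -0-> S4 -0-> S3 -1-> S0 -0-> S3 -1-> S0  → end S0, accepted
w3: Trace: S2 -1-> S1 -1-> S3 -1-> S0 -0-> S3 -1-> S0 -0-> S3 -1-> S0 -0-> S3 -0-> S4 -1-> S0 -0-> S3 -0-> S4 -1-> S0 -1-> S2 -0-> S1 -0-> S3 -1-> S0 -1-> S2  → end S2, accepted
w4: Trace: S2 -1-> S1 -1-> S3 -1-> S0 -1-> S2 -0-> S1 -1-> S3 -1-> S0 -0-> S3 -0-> S4 -0-> S3 -0-> S4 -1-> S0 -1-> S2 -1-> S1 -0-> S3 -0-> S4 -0-> S3 -1-> S0 -0-> S3 -1-> S0 -1-> S2 -0-> S1  → end S1, accepted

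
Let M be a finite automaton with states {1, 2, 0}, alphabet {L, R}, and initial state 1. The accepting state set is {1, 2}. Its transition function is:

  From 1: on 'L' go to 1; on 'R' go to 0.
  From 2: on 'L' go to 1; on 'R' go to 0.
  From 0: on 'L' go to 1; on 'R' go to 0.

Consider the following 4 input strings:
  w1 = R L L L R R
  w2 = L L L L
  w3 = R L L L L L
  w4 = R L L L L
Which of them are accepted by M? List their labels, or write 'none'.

w1:
  start at 1
  read 'R': 1 → 0
  read 'L': 0 → 1
  read 'L': 1 → 1
  read 'L': 1 → 1
  read 'R': 1 → 0
  read 'R': 0 → 0
  end 0, rejected
w2:
  start at 1
  read 'L': 1 → 1
  read 'L': 1 → 1
  read 'L': 1 → 1
  read 'L': 1 → 1
  end 1, accepted
w3:
  start at 1
  read 'R': 1 → 0
  read 'L': 0 → 1
  read 'L': 1 → 1
  read 'L': 1 → 1
  read 'L': 1 → 1
  read 'L': 1 → 1
  end 1, accepted
w4:
  start at 1
  read 'R': 1 → 0
  read 'L': 0 → 1
  read 'L': 1 → 1
  read 'L': 1 → 1
  read 'L': 1 → 1
  end 1, accepted

w2, w3, w4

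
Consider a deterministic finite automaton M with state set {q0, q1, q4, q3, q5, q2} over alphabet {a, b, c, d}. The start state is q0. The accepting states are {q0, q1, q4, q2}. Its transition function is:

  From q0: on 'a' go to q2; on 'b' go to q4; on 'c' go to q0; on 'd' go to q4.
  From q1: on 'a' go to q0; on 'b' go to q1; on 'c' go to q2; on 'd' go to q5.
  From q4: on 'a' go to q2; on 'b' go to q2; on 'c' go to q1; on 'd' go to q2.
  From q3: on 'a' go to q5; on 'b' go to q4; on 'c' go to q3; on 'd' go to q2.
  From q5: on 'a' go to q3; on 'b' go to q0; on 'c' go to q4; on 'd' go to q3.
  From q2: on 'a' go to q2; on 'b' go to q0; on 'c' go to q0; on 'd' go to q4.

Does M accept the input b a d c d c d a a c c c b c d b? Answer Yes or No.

start at q0
read 'b': q0 → q4
read 'a': q4 → q2
read 'd': q2 → q4
read 'c': q4 → q1
read 'd': q1 → q5
read 'c': q5 → q4
read 'd': q4 → q2
read 'a': q2 → q2
read 'a': q2 → q2
read 'c': q2 → q0
read 'c': q0 → q0
read 'c': q0 → q0
read 'b': q0 → q4
read 'c': q4 → q1
read 'd': q1 → q5
read 'b': q5 → q0
End state q0 is accepting.

Yes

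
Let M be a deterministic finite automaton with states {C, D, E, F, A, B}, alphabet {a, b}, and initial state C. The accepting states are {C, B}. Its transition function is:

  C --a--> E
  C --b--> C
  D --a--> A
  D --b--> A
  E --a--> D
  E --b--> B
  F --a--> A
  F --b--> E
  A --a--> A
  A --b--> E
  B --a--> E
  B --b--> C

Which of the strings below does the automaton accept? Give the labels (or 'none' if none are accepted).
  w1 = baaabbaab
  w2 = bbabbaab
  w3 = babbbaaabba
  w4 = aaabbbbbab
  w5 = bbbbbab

w1: Trace: C -b-> C -a-> E -a-> D -a-> A -b-> E -b-> B -a-> E -a-> D -b-> A  → end A, rejected
w2: Trace: C -b-> C -b-> C -a-> E -b-> B -b-> C -a-> E -a-> D -b-> A  → end A, rejected
w3: Trace: C -b-> C -a-> E -b-> B -b-> C -b-> C -a-> E -a-> D -a-> A -b-> E -b-> B -a-> E  → end E, rejected
w4: Trace: C -a-> E -a-> D -a-> A -b-> E -b-> B -b-> C -b-> C -b-> C -a-> E -b-> B  → end B, accepted
w5: Trace: C -b-> C -b-> C -b-> C -b-> C -b-> C -a-> E -b-> B  → end B, accepted

w4, w5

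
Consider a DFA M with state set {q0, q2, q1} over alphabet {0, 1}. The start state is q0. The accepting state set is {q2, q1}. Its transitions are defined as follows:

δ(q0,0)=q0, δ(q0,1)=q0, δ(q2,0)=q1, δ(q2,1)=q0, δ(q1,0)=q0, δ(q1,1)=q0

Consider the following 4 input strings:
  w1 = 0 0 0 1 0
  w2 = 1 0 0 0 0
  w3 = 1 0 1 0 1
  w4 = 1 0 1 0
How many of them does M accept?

0

w1: Trace: q0 -0-> q0 -0-> q0 -0-> q0 -1-> q0 -0-> q0  → end q0, rejected
w2: Trace: q0 -1-> q0 -0-> q0 -0-> q0 -0-> q0 -0-> q0  → end q0, rejected
w3: Trace: q0 -1-> q0 -0-> q0 -1-> q0 -0-> q0 -1-> q0  → end q0, rejected
w4: Trace: q0 -1-> q0 -0-> q0 -1-> q0 -0-> q0  → end q0, rejected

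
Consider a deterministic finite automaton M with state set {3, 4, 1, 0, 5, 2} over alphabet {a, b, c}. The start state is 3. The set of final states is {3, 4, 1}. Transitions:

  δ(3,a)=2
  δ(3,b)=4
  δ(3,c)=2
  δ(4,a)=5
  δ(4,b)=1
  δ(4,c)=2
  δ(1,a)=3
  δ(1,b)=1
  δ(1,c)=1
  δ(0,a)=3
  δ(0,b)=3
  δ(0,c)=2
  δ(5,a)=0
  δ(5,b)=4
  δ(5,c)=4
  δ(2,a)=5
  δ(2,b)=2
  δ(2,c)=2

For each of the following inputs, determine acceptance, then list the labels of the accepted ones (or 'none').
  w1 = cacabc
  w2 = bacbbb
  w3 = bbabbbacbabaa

w1:
  start at 3
  read 'c': 3 → 2
  read 'a': 2 → 5
  read 'c': 5 → 4
  read 'a': 4 → 5
  read 'b': 5 → 4
  read 'c': 4 → 2
  end 2, rejected
w2:
  start at 3
  read 'b': 3 → 4
  read 'a': 4 → 5
  read 'c': 5 → 4
  read 'b': 4 → 1
  read 'b': 1 → 1
  read 'b': 1 → 1
  end 1, accepted
w3:
  start at 3
  read 'b': 3 → 4
  read 'b': 4 → 1
  read 'a': 1 → 3
  read 'b': 3 → 4
  read 'b': 4 → 1
  read 'b': 1 → 1
  read 'a': 1 → 3
  read 'c': 3 → 2
  read 'b': 2 → 2
  read 'a': 2 → 5
  read 'b': 5 → 4
  read 'a': 4 → 5
  read 'a': 5 → 0
  end 0, rejected

w2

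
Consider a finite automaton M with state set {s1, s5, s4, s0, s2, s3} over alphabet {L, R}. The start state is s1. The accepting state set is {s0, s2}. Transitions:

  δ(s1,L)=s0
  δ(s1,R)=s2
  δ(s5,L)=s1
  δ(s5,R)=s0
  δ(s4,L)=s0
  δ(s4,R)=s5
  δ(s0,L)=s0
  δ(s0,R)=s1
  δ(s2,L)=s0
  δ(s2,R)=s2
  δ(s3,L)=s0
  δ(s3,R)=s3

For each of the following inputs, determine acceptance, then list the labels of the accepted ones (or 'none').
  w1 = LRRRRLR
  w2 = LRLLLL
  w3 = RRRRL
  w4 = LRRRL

w1: Trace: s1 -L-> s0 -R-> s1 -R-> s2 -R-> s2 -R-> s2 -L-> s0 -R-> s1  → end s1, rejected
w2: Trace: s1 -L-> s0 -R-> s1 -L-> s0 -L-> s0 -L-> s0 -L-> s0  → end s0, accepted
w3: Trace: s1 -R-> s2 -R-> s2 -R-> s2 -R-> s2 -L-> s0  → end s0, accepted
w4: Trace: s1 -L-> s0 -R-> s1 -R-> s2 -R-> s2 -L-> s0  → end s0, accepted

w2, w3, w4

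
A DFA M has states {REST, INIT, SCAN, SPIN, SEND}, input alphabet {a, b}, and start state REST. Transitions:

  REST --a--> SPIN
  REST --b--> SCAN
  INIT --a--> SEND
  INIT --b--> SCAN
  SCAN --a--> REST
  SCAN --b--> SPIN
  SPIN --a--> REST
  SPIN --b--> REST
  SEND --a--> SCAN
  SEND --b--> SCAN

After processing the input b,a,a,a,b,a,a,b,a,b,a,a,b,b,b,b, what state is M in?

SCAN

start at REST
read 'b': REST → SCAN
read 'a': SCAN → REST
read 'a': REST → SPIN
read 'a': SPIN → REST
read 'b': REST → SCAN
read 'a': SCAN → REST
read 'a': REST → SPIN
read 'b': SPIN → REST
read 'a': REST → SPIN
read 'b': SPIN → REST
read 'a': REST → SPIN
read 'a': SPIN → REST
read 'b': REST → SCAN
read 'b': SCAN → SPIN
read 'b': SPIN → REST
read 'b': REST → SCAN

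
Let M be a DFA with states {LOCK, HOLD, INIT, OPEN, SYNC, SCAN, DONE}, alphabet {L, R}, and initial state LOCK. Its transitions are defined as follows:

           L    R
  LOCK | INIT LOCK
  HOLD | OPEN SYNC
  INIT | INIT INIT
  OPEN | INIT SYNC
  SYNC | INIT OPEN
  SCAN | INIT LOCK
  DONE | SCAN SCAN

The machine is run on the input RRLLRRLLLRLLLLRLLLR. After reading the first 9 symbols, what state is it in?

Trace: LOCK -R-> LOCK -R-> LOCK -L-> INIT -L-> INIT -R-> INIT -R-> INIT -L-> INIT -L-> INIT -L-> INIT
After 9 symbols: INIT.

INIT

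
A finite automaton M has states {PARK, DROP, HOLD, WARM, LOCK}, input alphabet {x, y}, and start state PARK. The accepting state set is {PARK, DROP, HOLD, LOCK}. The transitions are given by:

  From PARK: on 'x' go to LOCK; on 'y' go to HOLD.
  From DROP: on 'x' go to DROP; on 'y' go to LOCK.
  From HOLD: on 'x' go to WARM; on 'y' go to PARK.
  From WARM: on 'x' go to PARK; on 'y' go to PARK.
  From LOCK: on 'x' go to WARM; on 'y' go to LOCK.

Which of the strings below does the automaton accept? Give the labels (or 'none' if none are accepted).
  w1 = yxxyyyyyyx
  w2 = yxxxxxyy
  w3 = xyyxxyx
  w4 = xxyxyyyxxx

w1, w2, w4

w1: PARK → HOLD → WARM → PARK → HOLD → PARK → HOLD → PARK → HOLD → PARK → LOCK  → end LOCK, accepted
w2: PARK → HOLD → WARM → PARK → LOCK → WARM → PARK → HOLD → PARK  → end PARK, accepted
w3: PARK → LOCK → LOCK → LOCK → WARM → PARK → HOLD → WARM  → end WARM, rejected
w4: PARK → LOCK → WARM → PARK → LOCK → LOCK → LOCK → LOCK → WARM → PARK → LOCK  → end LOCK, accepted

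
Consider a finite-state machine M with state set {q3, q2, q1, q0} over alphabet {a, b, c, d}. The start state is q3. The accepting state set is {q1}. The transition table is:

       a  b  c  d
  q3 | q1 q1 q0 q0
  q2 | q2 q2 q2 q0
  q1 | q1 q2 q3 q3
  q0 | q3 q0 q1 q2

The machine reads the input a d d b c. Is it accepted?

q3 → q1 → q3 → q0 → q0 → q1
End state q1 is accepting.

Yes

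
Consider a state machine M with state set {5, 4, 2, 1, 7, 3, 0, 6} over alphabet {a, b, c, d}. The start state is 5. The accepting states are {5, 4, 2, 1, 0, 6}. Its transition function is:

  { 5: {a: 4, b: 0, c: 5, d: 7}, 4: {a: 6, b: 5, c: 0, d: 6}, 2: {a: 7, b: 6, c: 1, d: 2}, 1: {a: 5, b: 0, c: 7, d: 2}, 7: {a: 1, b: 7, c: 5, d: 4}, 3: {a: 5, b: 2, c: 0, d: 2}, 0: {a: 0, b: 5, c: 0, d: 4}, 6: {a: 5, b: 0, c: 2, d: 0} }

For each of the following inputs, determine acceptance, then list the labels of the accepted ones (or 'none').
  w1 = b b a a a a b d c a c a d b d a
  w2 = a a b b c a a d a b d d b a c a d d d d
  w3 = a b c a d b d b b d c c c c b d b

w1:
  start at 5
  read 'b': 5 → 0
  read 'b': 0 → 5
  read 'a': 5 → 4
  read 'a': 4 → 6
  read 'a': 6 → 5
  read 'a': 5 → 4
  read 'b': 4 → 5
  read 'd': 5 → 7
  read 'c': 7 → 5
  read 'a': 5 → 4
  read 'c': 4 → 0
  read 'a': 0 → 0
  read 'd': 0 → 4
  read 'b': 4 → 5
  read 'd': 5 → 7
  read 'a': 7 → 1
  end 1, accepted
w2:
  start at 5
  read 'a': 5 → 4
  read 'a': 4 → 6
  read 'b': 6 → 0
  read 'b': 0 → 5
  read 'c': 5 → 5
  read 'a': 5 → 4
  read 'a': 4 → 6
  read 'd': 6 → 0
  read 'a': 0 → 0
  read 'b': 0 → 5
  read 'd': 5 → 7
  read 'd': 7 → 4
  read 'b': 4 → 5
  read 'a': 5 → 4
  read 'c': 4 → 0
  read 'a': 0 → 0
  read 'd': 0 → 4
  read 'd': 4 → 6
  read 'd': 6 → 0
  read 'd': 0 → 4
  end 4, accepted
w3:
  start at 5
  read 'a': 5 → 4
  read 'b': 4 → 5
  read 'c': 5 → 5
  read 'a': 5 → 4
  read 'd': 4 → 6
  read 'b': 6 → 0
  read 'd': 0 → 4
  read 'b': 4 → 5
  read 'b': 5 → 0
  read 'd': 0 → 4
  read 'c': 4 → 0
  read 'c': 0 → 0
  read 'c': 0 → 0
  read 'c': 0 → 0
  read 'b': 0 → 5
  read 'd': 5 → 7
  read 'b': 7 → 7
  end 7, rejected

w1, w2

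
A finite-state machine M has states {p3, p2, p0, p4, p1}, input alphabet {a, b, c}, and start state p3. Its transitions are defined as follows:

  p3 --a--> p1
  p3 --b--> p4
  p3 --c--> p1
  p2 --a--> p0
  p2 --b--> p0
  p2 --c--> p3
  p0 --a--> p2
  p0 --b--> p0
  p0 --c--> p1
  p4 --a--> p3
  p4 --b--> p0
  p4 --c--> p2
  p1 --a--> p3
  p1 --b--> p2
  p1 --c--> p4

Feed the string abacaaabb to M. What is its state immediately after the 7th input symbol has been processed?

start at p3
read 'a': p3 → p1
read 'b': p1 → p2
read 'a': p2 → p0
read 'c': p0 → p1
read 'a': p1 → p3
read 'a': p3 → p1
read 'a': p1 → p3
After 7 symbols: p3.

p3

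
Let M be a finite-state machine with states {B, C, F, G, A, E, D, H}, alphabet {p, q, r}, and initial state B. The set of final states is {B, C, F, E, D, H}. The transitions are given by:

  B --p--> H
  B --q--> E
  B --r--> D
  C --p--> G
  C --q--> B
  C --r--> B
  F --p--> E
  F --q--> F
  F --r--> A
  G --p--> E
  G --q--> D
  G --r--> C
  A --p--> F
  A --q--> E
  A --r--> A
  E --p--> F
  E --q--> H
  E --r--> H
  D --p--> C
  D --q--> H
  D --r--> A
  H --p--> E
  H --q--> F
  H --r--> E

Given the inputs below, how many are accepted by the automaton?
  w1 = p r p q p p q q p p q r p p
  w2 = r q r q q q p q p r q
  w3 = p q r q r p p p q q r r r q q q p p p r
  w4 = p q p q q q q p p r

w1:
  start at B
  read 'p': B → H
  read 'r': H → E
  read 'p': E → F
  read 'q': F → F
  read 'p': F → E
  read 'p': E → F
  read 'q': F → F
  read 'q': F → F
  read 'p': F → E
  read 'p': E → F
  read 'q': F → F
  read 'r': F → A
  read 'p': A → F
  read 'p': F → E
  end E, accepted
w2:
  start at B
  read 'r': B → D
  read 'q': D → H
  read 'r': H → E
  read 'q': E → H
  read 'q': H → F
  read 'q': F → F
  read 'p': F → E
  read 'q': E → H
  read 'p': H → E
  read 'r': E → H
  read 'q': H → F
  end F, accepted
w3:
  start at B
  read 'p': B → H
  read 'q': H → F
  read 'r': F → A
  read 'q': A → E
  read 'r': E → H
  read 'p': H → E
  read 'p': E → F
  read 'p': F → E
  read 'q': E → H
  read 'q': H → F
  read 'r': F → A
  read 'r': A → A
  read 'r': A → A
  read 'q': A → E
  read 'q': E → H
  read 'q': H → F
  read 'p': F → E
  read 'p': E → F
  read 'p': F → E
  read 'r': E → H
  end H, accepted
w4:
  start at B
  read 'p': B → H
  read 'q': H → F
  read 'p': F → E
  read 'q': E → H
  read 'q': H → F
  read 'q': F → F
  read 'q': F → F
  read 'p': F → E
  read 'p': E → F
  read 'r': F → A
  end A, rejected

3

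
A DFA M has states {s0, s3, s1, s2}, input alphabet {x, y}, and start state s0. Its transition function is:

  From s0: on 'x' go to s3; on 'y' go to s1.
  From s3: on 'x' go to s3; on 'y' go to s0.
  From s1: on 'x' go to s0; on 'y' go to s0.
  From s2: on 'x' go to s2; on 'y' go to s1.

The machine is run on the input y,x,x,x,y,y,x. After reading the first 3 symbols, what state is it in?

s3

start at s0
read 'y': s0 → s1
read 'x': s1 → s0
read 'x': s0 → s3
After 3 symbols: s3.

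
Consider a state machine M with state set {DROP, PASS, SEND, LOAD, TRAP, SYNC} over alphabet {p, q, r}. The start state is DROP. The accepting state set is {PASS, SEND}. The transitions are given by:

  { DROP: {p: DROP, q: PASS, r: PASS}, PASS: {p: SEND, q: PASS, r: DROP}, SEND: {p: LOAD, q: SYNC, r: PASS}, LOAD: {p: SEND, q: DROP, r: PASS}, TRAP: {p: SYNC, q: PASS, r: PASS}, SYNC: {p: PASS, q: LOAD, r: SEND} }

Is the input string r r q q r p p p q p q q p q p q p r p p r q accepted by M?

DROP → PASS → DROP → PASS → PASS → DROP → DROP → DROP → DROP → PASS → SEND → SYNC → LOAD → SEND → SYNC → PASS → PASS → SEND → PASS → SEND → LOAD → PASS → PASS
End state PASS is accepting.

Yes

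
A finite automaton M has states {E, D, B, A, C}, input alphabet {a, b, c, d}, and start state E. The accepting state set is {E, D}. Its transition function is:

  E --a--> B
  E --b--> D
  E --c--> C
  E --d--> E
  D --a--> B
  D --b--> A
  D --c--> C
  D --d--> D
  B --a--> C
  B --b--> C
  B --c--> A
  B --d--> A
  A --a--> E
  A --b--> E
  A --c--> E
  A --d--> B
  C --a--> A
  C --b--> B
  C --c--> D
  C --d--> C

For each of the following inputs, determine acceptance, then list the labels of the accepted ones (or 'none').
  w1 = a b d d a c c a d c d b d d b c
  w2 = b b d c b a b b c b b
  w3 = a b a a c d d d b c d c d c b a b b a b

w1:
  start at E
  read 'a': E → B
  read 'b': B → C
  read 'd': C → C
  read 'd': C → C
  read 'a': C → A
  read 'c': A → E
  read 'c': E → C
  read 'a': C → A
  read 'd': A → B
  read 'c': B → A
  read 'd': A → B
  read 'b': B → C
  read 'd': C → C
  read 'd': C → C
  read 'b': C → B
  read 'c': B → A
  end A, rejected
w2:
  start at E
  read 'b': E → D
  read 'b': D → A
  read 'd': A → B
  read 'c': B → A
  read 'b': A → E
  read 'a': E → B
  read 'b': B → C
  read 'b': C → B
  read 'c': B → A
  read 'b': A → E
  read 'b': E → D
  end D, accepted
w3:
  start at E
  read 'a': E → B
  read 'b': B → C
  read 'a': C → A
  read 'a': A → E
  read 'c': E → C
  read 'd': C → C
  read 'd': C → C
  read 'd': C → C
  read 'b': C → B
  read 'c': B → A
  read 'd': A → B
  read 'c': B → A
  read 'd': A → B
  read 'c': B → A
  read 'b': A → E
  read 'a': E → B
  read 'b': B → C
  read 'b': C → B
  read 'a': B → C
  read 'b': C → B
  end B, rejected

w2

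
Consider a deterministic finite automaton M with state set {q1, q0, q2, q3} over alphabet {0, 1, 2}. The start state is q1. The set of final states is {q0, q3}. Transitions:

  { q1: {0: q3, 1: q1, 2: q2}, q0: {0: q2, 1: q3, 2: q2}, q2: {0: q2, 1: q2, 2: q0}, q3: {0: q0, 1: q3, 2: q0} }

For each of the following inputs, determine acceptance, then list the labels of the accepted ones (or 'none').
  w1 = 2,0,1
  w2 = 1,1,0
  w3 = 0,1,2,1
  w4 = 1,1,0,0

w2, w3, w4

w1: Trace: q1 -2-> q2 -0-> q2 -1-> q2  → end q2, rejected
w2: Trace: q1 -1-> q1 -1-> q1 -0-> q3  → end q3, accepted
w3: Trace: q1 -0-> q3 -1-> q3 -2-> q0 -1-> q3  → end q3, accepted
w4: Trace: q1 -1-> q1 -1-> q1 -0-> q3 -0-> q0  → end q0, accepted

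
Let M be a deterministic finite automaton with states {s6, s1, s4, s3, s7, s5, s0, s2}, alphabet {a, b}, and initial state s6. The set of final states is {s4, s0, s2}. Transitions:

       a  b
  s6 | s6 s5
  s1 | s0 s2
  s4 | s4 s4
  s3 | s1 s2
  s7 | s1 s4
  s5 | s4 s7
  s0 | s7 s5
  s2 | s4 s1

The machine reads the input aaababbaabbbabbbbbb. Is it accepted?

Yes

Trace: s6 -a-> s6 -a-> s6 -a-> s6 -b-> s5 -a-> s4 -b-> s4 -b-> s4 -a-> s4 -a-> s4 -b-> s4 -b-> s4 -b-> s4 -a-> s4 -b-> s4 -b-> s4 -b-> s4 -b-> s4 -b-> s4 -b-> s4
End state s4 is accepting.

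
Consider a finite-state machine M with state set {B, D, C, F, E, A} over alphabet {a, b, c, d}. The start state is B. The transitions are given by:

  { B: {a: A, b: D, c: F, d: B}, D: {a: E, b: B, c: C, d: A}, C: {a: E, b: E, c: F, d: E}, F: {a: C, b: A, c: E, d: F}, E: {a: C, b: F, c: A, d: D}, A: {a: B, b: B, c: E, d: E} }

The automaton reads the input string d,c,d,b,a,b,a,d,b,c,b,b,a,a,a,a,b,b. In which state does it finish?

B

start at B
read 'd': B → B
read 'c': B → F
read 'd': F → F
read 'b': F → A
read 'a': A → B
read 'b': B → D
read 'a': D → E
read 'd': E → D
read 'b': D → B
read 'c': B → F
read 'b': F → A
read 'b': A → B
read 'a': B → A
read 'a': A → B
read 'a': B → A
read 'a': A → B
read 'b': B → D
read 'b': D → B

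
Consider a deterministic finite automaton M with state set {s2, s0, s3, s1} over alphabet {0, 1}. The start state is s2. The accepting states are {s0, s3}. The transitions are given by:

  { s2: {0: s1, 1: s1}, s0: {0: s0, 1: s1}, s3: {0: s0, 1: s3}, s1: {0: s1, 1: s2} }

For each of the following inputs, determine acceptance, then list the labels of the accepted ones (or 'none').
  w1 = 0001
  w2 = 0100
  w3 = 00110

w1: s2 → s1 → s1 → s1 → s2  → end s2, rejected
w2: s2 → s1 → s2 → s1 → s1  → end s1, rejected
w3: s2 → s1 → s1 → s2 → s1 → s1  → end s1, rejected

none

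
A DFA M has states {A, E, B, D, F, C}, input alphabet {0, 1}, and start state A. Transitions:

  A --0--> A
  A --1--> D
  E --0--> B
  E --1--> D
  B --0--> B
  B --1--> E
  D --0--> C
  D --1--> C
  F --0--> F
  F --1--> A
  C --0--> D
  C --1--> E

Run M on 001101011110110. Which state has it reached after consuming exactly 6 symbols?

A → A → A → D → C → D → C
After 6 symbols: C.

C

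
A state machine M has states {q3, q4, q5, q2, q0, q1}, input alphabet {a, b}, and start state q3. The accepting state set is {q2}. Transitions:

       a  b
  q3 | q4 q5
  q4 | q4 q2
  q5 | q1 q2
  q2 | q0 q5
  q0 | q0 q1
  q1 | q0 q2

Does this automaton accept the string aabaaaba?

No

Trace: q3 -a-> q4 -a-> q4 -b-> q2 -a-> q0 -a-> q0 -a-> q0 -b-> q1 -a-> q0
End state q0 is not accepting.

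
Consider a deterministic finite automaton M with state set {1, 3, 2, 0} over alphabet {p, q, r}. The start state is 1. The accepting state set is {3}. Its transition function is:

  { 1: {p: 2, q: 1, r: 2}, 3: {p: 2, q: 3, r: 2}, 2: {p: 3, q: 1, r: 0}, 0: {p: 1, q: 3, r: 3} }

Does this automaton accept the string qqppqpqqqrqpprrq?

Yes

1 → 1 → 1 → 2 → 3 → 3 → 2 → 1 → 1 → 1 → 2 → 1 → 2 → 3 → 2 → 0 → 3
End state 3 is accepting.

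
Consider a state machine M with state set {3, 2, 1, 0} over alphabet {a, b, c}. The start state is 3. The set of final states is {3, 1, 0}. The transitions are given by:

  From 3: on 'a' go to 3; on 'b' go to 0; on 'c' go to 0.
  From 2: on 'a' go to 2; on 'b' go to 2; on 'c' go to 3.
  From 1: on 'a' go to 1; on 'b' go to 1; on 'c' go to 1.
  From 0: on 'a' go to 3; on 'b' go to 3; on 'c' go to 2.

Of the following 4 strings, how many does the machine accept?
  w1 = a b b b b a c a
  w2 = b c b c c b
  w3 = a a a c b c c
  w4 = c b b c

w1: Trace: 3 -a-> 3 -b-> 0 -b-> 3 -b-> 0 -b-> 3 -a-> 3 -c-> 0 -a-> 3  → end 3, accepted
w2: Trace: 3 -b-> 0 -c-> 2 -b-> 2 -c-> 3 -c-> 0 -b-> 3  → end 3, accepted
w3: Trace: 3 -a-> 3 -a-> 3 -a-> 3 -c-> 0 -b-> 3 -c-> 0 -c-> 2  → end 2, rejected
w4: Trace: 3 -c-> 0 -b-> 3 -b-> 0 -c-> 2  → end 2, rejected

2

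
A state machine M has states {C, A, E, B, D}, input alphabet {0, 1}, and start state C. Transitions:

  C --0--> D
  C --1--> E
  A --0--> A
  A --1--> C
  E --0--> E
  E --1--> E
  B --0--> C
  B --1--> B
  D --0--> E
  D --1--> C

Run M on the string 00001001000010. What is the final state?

E

start at C
read '0': C → D
read '0': D → E
read '0': E → E
read '0': E → E
read '1': E → E
read '0': E → E
read '0': E → E
read '1': E → E
read '0': E → E
read '0': E → E
read '0': E → E
read '0': E → E
read '1': E → E
read '0': E → E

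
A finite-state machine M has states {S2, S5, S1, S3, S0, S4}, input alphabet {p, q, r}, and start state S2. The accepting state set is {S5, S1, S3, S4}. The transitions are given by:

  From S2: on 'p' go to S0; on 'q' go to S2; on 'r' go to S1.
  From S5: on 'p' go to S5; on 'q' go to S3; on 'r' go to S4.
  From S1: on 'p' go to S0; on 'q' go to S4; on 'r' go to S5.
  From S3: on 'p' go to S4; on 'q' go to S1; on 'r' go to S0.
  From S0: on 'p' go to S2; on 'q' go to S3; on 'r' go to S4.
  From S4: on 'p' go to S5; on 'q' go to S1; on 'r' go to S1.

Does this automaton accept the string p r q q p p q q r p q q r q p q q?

Yes

start at S2
read 'p': S2 → S0
read 'r': S0 → S4
read 'q': S4 → S1
read 'q': S1 → S4
read 'p': S4 → S5
read 'p': S5 → S5
read 'q': S5 → S3
read 'q': S3 → S1
read 'r': S1 → S5
read 'p': S5 → S5
read 'q': S5 → S3
read 'q': S3 → S1
read 'r': S1 → S5
read 'q': S5 → S3
read 'p': S3 → S4
read 'q': S4 → S1
read 'q': S1 → S4
End state S4 is accepting.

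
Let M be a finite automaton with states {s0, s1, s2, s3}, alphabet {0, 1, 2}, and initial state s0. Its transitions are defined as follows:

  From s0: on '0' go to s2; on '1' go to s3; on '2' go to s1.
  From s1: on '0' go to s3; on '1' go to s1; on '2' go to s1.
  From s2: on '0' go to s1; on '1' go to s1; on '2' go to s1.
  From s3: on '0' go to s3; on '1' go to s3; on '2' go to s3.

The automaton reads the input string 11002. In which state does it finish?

s3

Trace: s0 -1-> s3 -1-> s3 -0-> s3 -0-> s3 -2-> s3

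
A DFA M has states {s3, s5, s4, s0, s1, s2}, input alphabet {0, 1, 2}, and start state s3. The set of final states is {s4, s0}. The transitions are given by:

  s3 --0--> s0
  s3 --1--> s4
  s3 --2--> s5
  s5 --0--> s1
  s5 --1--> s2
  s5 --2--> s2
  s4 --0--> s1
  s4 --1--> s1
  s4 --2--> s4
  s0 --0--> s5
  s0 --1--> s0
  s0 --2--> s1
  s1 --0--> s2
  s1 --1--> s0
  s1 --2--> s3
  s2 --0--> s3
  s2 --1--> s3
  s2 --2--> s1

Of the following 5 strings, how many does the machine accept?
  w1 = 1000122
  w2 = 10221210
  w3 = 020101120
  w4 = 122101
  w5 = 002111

w1: s3 → s4 → s1 → s2 → s3 → s4 → s4 → s4  → end s4, accepted
w2: s3 → s4 → s1 → s3 → s5 → s2 → s1 → s0 → s5  → end s5, rejected
w3: s3 → s0 → s1 → s2 → s3 → s0 → s0 → s0 → s1 → s2  → end s2, rejected
w4: s3 → s4 → s4 → s4 → s1 → s2 → s3  → end s3, rejected
w5: s3 → s0 → s5 → s2 → s3 → s4 → s1  → end s1, rejected

1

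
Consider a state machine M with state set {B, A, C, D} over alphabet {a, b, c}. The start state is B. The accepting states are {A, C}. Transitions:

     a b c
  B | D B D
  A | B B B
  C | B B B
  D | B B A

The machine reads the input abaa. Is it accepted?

No

B → D → B → D → B
End state B is not accepting.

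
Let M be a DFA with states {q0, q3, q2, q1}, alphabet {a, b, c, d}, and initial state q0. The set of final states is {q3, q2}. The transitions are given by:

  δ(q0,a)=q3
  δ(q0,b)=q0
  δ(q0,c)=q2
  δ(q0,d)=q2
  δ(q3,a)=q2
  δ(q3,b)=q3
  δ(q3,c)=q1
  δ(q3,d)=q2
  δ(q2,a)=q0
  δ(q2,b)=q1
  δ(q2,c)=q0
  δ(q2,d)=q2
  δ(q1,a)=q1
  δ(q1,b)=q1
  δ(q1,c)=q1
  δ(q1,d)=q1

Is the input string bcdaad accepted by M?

Trace: q0 -b-> q0 -c-> q2 -d-> q2 -a-> q0 -a-> q3 -d-> q2
End state q2 is accepting.

Yes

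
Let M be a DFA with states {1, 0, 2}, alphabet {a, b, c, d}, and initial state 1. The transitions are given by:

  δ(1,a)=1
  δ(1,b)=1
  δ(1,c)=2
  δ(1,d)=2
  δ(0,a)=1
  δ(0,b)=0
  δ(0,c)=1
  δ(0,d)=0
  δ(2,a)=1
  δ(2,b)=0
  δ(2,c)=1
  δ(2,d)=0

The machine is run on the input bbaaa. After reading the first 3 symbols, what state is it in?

1

1 → 1 → 1 → 1
After 3 symbols: 1.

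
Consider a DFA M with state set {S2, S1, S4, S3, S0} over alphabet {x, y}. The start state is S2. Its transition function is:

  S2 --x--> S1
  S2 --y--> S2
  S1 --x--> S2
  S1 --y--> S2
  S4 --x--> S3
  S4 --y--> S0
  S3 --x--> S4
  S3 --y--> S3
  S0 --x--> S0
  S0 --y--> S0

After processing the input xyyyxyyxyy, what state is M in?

S2

start at S2
read 'x': S2 → S1
read 'y': S1 → S2
read 'y': S2 → S2
read 'y': S2 → S2
read 'x': S2 → S1
read 'y': S1 → S2
read 'y': S2 → S2
read 'x': S2 → S1
read 'y': S1 → S2
read 'y': S2 → S2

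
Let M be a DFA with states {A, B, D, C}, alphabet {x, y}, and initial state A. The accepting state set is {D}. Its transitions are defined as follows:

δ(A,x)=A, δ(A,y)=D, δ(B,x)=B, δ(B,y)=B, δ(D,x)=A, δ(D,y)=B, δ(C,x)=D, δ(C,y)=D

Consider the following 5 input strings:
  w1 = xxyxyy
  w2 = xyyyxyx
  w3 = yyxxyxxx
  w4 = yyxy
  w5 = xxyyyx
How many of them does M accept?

0

w1:
  start at A
  read 'x': A → A
  read 'x': A → A
  read 'y': A → D
  read 'x': D → A
  read 'y': A → D
  read 'y': D → B
  end B, rejected
w2:
  start at A
  read 'x': A → A
  read 'y': A → D
  read 'y': D → B
  read 'y': B → B
  read 'x': B → B
  read 'y': B → B
  read 'x': B → B
  end B, rejected
w3:
  start at A
  read 'y': A → D
  read 'y': D → B
  read 'x': B → B
  read 'x': B → B
  read 'y': B → B
  read 'x': B → B
  read 'x': B → B
  read 'x': B → B
  end B, rejected
w4:
  start at A
  read 'y': A → D
  read 'y': D → B
  read 'x': B → B
  read 'y': B → B
  end B, rejected
w5:
  start at A
  read 'x': A → A
  read 'x': A → A
  read 'y': A → D
  read 'y': D → B
  read 'y': B → B
  read 'x': B → B
  end B, rejected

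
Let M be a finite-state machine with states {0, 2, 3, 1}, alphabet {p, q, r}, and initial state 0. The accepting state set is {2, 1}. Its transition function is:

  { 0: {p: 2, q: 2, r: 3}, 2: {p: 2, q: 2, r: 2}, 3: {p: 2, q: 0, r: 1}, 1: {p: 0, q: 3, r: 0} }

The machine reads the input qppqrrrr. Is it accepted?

Yes

start at 0
read 'q': 0 → 2
read 'p': 2 → 2
read 'p': 2 → 2
read 'q': 2 → 2
read 'r': 2 → 2
read 'r': 2 → 2
read 'r': 2 → 2
read 'r': 2 → 2
End state 2 is accepting.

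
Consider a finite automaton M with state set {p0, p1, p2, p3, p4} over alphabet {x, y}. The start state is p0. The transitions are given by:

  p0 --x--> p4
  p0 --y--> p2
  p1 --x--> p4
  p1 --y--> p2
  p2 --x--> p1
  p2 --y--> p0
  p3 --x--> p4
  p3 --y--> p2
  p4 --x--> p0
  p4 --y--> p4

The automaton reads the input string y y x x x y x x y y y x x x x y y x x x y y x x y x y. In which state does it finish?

start at p0
read 'y': p0 → p2
read 'y': p2 → p0
read 'x': p0 → p4
read 'x': p4 → p0
read 'x': p0 → p4
read 'y': p4 → p4
read 'x': p4 → p0
read 'x': p0 → p4
read 'y': p4 → p4
read 'y': p4 → p4
read 'y': p4 → p4
read 'x': p4 → p0
read 'x': p0 → p4
read 'x': p4 → p0
read 'x': p0 → p4
read 'y': p4 → p4
read 'y': p4 → p4
read 'x': p4 → p0
read 'x': p0 → p4
read 'x': p4 → p0
read 'y': p0 → p2
read 'y': p2 → p0
read 'x': p0 → p4
read 'x': p4 → p0
read 'y': p0 → p2
read 'x': p2 → p1
read 'y': p1 → p2

p2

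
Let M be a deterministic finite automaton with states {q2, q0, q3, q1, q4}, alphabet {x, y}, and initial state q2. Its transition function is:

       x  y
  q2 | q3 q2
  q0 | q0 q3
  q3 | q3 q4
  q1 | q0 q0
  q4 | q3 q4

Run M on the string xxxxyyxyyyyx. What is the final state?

q3

Trace: q2 -x-> q3 -x-> q3 -x-> q3 -x-> q3 -y-> q4 -y-> q4 -x-> q3 -y-> q4 -y-> q4 -y-> q4 -y-> q4 -x-> q3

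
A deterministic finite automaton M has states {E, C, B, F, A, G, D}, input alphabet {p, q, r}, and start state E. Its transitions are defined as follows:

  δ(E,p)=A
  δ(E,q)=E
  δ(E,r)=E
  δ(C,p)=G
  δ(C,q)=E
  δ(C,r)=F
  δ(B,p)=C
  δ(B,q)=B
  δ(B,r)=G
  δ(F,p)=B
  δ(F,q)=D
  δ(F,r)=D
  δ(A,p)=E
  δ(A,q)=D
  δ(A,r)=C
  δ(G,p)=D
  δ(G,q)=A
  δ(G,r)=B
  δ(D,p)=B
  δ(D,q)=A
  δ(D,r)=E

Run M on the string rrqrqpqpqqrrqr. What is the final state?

Trace: E -r-> E -r-> E -q-> E -r-> E -q-> E -p-> A -q-> D -p-> B -q-> B -q-> B -r-> G -r-> B -q-> B -r-> G

G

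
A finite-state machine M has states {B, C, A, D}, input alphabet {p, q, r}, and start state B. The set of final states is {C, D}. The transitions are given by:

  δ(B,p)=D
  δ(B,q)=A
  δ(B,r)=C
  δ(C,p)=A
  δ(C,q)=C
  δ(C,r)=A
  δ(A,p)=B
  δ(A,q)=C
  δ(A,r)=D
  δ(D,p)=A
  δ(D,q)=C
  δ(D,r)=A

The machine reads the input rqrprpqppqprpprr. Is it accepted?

No

B → C → C → A → B → C → A → C → A → B → A → B → C → A → B → C → A
End state A is not accepting.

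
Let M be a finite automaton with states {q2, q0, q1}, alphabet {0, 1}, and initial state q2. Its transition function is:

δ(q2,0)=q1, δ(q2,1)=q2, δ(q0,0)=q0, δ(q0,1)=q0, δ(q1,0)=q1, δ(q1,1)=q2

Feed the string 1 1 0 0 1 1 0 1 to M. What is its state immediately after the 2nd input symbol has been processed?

q2

q2 → q2 → q2
After 2 symbols: q2.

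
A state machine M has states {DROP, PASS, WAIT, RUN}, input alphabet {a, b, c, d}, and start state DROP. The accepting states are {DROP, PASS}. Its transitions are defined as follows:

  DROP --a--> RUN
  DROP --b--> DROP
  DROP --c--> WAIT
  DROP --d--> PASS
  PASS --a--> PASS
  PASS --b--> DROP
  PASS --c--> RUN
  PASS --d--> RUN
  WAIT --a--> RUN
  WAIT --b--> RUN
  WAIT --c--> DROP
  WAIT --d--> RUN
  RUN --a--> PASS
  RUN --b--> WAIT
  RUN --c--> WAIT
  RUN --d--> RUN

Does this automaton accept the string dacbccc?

Yes

start at DROP
read 'd': DROP → PASS
read 'a': PASS → PASS
read 'c': PASS → RUN
read 'b': RUN → WAIT
read 'c': WAIT → DROP
read 'c': DROP → WAIT
read 'c': WAIT → DROP
End state DROP is accepting.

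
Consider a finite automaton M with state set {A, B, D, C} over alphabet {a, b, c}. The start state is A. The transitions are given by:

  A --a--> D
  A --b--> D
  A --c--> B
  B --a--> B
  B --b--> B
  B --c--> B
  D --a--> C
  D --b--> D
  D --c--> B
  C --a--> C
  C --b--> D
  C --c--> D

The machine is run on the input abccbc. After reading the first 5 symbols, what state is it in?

Trace: A -a-> D -b-> D -c-> B -c-> B -b-> B
After 5 symbols: B.

B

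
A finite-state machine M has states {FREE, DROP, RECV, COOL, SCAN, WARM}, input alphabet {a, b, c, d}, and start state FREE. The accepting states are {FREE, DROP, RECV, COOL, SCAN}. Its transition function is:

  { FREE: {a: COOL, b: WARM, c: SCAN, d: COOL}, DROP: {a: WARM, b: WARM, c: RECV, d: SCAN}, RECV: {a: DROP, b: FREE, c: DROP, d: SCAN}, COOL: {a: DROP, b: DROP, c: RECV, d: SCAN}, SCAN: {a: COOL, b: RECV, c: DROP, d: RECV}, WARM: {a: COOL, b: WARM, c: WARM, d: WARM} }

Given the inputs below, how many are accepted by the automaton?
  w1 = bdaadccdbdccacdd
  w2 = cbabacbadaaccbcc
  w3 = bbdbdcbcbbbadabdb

2

w1: Trace: FREE -b-> WARM -d-> WARM -a-> COOL -a-> DROP -d-> SCAN -c-> DROP -c-> RECV -d-> SCAN -b-> RECV -d-> SCAN -c-> DROP -c-> RECV -a-> DROP -c-> RECV -d-> SCAN -d-> RECV  → end RECV, accepted
w2: Trace: FREE -c-> SCAN -b-> RECV -a-> DROP -b-> WARM -a-> COOL -c-> RECV -b-> FREE -a-> COOL -d-> SCAN -a-> COOL -a-> DROP -c-> RECV -c-> DROP -b-> WARM -c-> WARM -c-> WARM  → end WARM, rejected
w3: Trace: FREE -b-> WARM -b-> WARM -d-> WARM -b-> WARM -d-> WARM -c-> WARM -b-> WARM -c-> WARM -b-> WARM -b-> WARM -b-> WARM -a-> COOL -d-> SCAN -a-> COOL -b-> DROP -d-> SCAN -b-> RECV  → end RECV, accepted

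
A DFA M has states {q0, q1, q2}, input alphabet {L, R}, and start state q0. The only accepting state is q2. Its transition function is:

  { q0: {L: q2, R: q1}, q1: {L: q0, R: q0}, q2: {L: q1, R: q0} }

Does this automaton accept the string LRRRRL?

start at q0
read 'L': q0 → q2
read 'R': q2 → q0
read 'R': q0 → q1
read 'R': q1 → q0
read 'R': q0 → q1
read 'L': q1 → q0
End state q0 is not accepting.

No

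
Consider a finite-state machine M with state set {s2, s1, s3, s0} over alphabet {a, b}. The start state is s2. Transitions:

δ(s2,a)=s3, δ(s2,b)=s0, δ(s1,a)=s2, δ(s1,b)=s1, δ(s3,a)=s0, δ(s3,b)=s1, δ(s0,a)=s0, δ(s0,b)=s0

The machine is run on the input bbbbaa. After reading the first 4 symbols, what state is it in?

s0

Trace: s2 -b-> s0 -b-> s0 -b-> s0 -b-> s0
After 4 symbols: s0.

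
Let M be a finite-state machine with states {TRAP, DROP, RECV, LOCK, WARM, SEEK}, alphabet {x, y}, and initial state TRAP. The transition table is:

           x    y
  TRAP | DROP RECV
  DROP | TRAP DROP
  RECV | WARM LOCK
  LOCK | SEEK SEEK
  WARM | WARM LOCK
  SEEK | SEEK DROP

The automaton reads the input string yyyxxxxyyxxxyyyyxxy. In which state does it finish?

DROP

TRAP → RECV → LOCK → SEEK → SEEK → SEEK → SEEK → SEEK → DROP → DROP → TRAP → DROP → TRAP → RECV → LOCK → SEEK → DROP → TRAP → DROP → DROP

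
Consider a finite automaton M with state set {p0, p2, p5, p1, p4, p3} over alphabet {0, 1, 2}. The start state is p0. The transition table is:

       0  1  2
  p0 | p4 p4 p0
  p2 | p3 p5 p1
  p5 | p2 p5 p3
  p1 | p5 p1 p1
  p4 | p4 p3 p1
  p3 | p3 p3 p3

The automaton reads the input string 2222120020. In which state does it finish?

p5

Trace: p0 -2-> p0 -2-> p0 -2-> p0 -2-> p0 -1-> p4 -2-> p1 -0-> p5 -0-> p2 -2-> p1 -0-> p5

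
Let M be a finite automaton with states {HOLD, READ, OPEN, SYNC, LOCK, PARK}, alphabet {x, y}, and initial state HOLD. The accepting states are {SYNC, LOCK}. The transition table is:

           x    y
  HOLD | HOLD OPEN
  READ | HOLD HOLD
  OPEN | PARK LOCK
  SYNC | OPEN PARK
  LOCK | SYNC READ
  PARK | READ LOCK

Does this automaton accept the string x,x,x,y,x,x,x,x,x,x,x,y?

No

start at HOLD
read 'x': HOLD → HOLD
read 'x': HOLD → HOLD
read 'x': HOLD → HOLD
read 'y': HOLD → OPEN
read 'x': OPEN → PARK
read 'x': PARK → READ
read 'x': READ → HOLD
read 'x': HOLD → HOLD
read 'x': HOLD → HOLD
read 'x': HOLD → HOLD
read 'x': HOLD → HOLD
read 'y': HOLD → OPEN
End state OPEN is not accepting.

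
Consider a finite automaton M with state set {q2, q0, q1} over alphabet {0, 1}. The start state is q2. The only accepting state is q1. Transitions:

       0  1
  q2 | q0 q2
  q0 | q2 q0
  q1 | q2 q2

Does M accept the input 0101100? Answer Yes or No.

No

start at q2
read '0': q2 → q0
read '1': q0 → q0
read '0': q0 → q2
read '1': q2 → q2
read '1': q2 → q2
read '0': q2 → q0
read '0': q0 → q2
End state q2 is not accepting.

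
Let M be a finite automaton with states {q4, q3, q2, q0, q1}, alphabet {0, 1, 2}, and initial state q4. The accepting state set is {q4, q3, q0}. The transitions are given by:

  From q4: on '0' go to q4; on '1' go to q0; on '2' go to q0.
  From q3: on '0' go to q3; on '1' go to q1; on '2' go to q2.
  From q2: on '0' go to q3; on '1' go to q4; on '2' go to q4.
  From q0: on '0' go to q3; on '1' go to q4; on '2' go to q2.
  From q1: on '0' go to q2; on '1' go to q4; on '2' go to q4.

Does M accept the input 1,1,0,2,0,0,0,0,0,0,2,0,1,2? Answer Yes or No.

Yes

Trace: q4 -1-> q0 -1-> q4 -0-> q4 -2-> q0 -0-> q3 -0-> q3 -0-> q3 -0-> q3 -0-> q3 -0-> q3 -2-> q2 -0-> q3 -1-> q1 -2-> q4
End state q4 is accepting.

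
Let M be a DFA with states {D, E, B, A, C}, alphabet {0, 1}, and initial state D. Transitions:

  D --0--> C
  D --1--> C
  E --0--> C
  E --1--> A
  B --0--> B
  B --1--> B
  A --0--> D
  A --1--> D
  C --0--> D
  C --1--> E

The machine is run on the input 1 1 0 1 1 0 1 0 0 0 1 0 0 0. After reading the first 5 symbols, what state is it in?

A

D → C → E → C → E → A
After 5 symbols: A.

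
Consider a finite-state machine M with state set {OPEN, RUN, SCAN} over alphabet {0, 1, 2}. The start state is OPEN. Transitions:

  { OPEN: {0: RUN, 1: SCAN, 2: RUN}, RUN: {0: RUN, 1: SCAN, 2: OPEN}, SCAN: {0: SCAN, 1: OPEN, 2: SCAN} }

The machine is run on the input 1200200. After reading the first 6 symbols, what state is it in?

SCAN

start at OPEN
read '1': OPEN → SCAN
read '2': SCAN → SCAN
read '0': SCAN → SCAN
read '0': SCAN → SCAN
read '2': SCAN → SCAN
read '0': SCAN → SCAN
After 6 symbols: SCAN.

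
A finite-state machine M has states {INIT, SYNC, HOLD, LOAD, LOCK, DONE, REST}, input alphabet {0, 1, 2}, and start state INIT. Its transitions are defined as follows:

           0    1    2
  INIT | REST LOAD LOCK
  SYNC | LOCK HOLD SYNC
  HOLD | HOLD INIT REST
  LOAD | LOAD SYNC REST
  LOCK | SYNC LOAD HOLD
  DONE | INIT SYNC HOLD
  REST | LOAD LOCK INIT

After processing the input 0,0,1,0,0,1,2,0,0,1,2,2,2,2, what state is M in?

SYNC

start at INIT
read '0': INIT → REST
read '0': REST → LOAD
read '1': LOAD → SYNC
read '0': SYNC → LOCK
read '0': LOCK → SYNC
read '1': SYNC → HOLD
read '2': HOLD → REST
read '0': REST → LOAD
read '0': LOAD → LOAD
read '1': LOAD → SYNC
read '2': SYNC → SYNC
read '2': SYNC → SYNC
read '2': SYNC → SYNC
read '2': SYNC → SYNC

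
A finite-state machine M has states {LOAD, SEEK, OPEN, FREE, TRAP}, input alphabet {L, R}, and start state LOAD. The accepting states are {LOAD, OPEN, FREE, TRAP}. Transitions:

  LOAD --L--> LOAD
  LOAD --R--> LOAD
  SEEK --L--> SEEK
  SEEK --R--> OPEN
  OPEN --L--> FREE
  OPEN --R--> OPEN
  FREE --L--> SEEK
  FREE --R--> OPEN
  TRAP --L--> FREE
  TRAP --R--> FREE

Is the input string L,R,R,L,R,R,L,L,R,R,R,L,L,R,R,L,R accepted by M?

start at LOAD
read 'L': LOAD → LOAD
read 'R': LOAD → LOAD
read 'R': LOAD → LOAD
read 'L': LOAD → LOAD
read 'R': LOAD → LOAD
read 'R': LOAD → LOAD
read 'L': LOAD → LOAD
read 'L': LOAD → LOAD
read 'R': LOAD → LOAD
read 'R': LOAD → LOAD
read 'R': LOAD → LOAD
read 'L': LOAD → LOAD
read 'L': LOAD → LOAD
read 'R': LOAD → LOAD
read 'R': LOAD → LOAD
read 'L': LOAD → LOAD
read 'R': LOAD → LOAD
End state LOAD is accepting.

Yes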